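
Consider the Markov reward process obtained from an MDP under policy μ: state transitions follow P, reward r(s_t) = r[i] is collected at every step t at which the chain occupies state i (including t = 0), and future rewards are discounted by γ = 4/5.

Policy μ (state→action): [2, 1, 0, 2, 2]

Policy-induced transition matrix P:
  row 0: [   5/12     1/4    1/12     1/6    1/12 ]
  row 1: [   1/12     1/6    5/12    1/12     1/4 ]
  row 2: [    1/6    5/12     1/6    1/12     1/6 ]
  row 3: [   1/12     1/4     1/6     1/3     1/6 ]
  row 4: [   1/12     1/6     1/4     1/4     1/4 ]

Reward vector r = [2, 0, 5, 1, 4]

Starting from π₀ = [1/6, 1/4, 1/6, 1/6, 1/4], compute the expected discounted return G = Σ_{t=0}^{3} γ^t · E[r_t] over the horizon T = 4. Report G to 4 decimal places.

t=0: π = [0.1667, 0.2500, 0.1667, 0.1667, 0.2500], E[r] = 2.3333, γ^t·E[r] = 2.333333, running G = 2.333333
t=1: π = [0.1528, 0.2361, 0.2361, 0.1806, 0.1944], E[r] = 2.4444, γ^t·E[r] = 1.955556, running G = 4.288889
t=2: π = [0.1539, 0.2535, 0.2292, 0.1736, 0.1898], E[r] = 2.3866, γ^t·E[r] = 1.527407, running G = 5.816296
t=3: π = [0.1537, 0.2513, 0.2330, 0.1712, 0.1908], E[r] = 2.4069, γ^t·E[r] = 1.232346, running G = 7.048642

G = 7.0486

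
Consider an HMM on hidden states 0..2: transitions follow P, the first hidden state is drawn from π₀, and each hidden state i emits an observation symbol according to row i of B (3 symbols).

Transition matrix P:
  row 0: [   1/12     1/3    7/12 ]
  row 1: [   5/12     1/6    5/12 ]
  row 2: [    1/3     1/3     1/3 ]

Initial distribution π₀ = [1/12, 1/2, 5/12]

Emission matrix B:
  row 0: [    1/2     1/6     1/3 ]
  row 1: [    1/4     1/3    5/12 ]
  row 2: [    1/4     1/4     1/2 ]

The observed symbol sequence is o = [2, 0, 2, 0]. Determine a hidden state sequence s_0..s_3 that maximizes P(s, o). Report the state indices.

path = [1, 0, 2, 0]

t=0: δ = [2.778e-02, 2.083e-01, 2.083e-01]  (obs o_0=2)
t=1: δ = [4.340e-02, 1.736e-02, 2.170e-02]  ψ = [1, 2, 1]  (obs o_1=0)
t=2: δ = [2.411e-03, 6.028e-03, 1.266e-02]  ψ = [1, 0, 0]  (obs o_2=2)
t=3: δ = [2.110e-03, 1.055e-03, 1.055e-03]  ψ = [2, 2, 2]  (obs o_3=0)
backtrack: best end state = 0; path = [1, 0, 2, 0]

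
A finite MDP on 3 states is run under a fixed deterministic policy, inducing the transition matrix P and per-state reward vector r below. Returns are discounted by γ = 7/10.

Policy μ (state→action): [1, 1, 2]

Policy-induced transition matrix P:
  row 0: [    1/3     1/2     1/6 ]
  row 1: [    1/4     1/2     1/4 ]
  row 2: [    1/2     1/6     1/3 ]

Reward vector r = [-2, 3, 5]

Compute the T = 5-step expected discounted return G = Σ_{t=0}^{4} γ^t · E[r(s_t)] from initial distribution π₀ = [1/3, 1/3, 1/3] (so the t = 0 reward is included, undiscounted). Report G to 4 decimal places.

t=0: π = [0.3333, 0.3333, 0.3333], E[r] = 2.0000, γ^t·E[r] = 2.000000, running G = 2.000000
t=1: π = [0.3611, 0.3889, 0.2500], E[r] = 1.6944, γ^t·E[r] = 1.186111, running G = 3.186111
t=2: π = [0.3426, 0.4167, 0.2407], E[r] = 1.7685, γ^t·E[r] = 0.866574, running G = 4.052685
t=3: π = [0.3387, 0.4198, 0.2415], E[r] = 1.7894, γ^t·E[r] = 0.613748, running G = 4.666433
t=4: π = [0.3386, 0.4195, 0.2419], E[r] = 1.7908, γ^t·E[r] = 0.429963, running G = 5.096396

G = 5.0964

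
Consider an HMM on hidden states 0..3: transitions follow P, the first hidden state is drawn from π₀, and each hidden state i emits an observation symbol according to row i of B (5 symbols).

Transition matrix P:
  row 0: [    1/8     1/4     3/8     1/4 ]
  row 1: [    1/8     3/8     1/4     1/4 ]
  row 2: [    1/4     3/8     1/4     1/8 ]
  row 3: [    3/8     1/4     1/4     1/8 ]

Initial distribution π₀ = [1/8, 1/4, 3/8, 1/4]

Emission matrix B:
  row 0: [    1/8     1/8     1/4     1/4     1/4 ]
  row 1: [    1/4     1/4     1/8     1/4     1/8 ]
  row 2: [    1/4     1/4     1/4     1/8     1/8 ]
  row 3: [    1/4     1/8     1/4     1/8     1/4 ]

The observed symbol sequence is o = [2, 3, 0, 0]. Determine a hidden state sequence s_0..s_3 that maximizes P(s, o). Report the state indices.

path = [2, 1, 1, 1]

t=0: δ = [3.125e-02, 3.125e-02, 9.375e-02, 6.250e-02]  (obs o_0=2)
t=1: δ = [5.859e-03, 8.789e-03, 2.930e-03, 1.465e-03]  ψ = [2, 2, 2, 2]  (obs o_1=3)
t=2: δ = [1.373e-04, 8.240e-04, 5.493e-04, 5.493e-04]  ψ = [1, 1, 0, 1]  (obs o_2=0)
t=3: δ = [2.575e-05, 7.725e-05, 5.150e-05, 5.150e-05]  ψ = [3, 1, 1, 1]  (obs o_3=0)
backtrack: best end state = 1; path = [2, 1, 1, 1]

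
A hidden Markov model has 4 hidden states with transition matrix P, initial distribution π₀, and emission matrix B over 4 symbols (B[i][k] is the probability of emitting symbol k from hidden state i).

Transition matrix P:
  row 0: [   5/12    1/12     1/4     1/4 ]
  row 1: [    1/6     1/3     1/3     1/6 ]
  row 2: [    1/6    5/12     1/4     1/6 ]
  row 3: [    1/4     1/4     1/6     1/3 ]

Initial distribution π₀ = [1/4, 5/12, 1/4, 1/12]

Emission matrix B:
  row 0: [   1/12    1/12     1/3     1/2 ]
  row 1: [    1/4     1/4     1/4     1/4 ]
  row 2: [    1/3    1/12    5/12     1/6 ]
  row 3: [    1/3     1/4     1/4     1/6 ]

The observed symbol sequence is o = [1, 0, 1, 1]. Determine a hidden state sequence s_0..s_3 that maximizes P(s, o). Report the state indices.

t=0: δ = [2.083e-02, 1.042e-01, 2.083e-02, 2.083e-02]  (obs o_0=1)
t=1: δ = [1.447e-03, 8.681e-03, 1.157e-02, 5.787e-03]  ψ = [1, 1, 1, 1]  (obs o_1=0)
t=2: δ = [1.608e-04, 1.206e-03, 2.411e-04, 4.823e-04]  ψ = [2, 2, 1, 2]  (obs o_2=1)
t=3: δ = [1.674e-05, 1.005e-04, 3.349e-05, 5.023e-05]  ψ = [1, 1, 1, 1]  (obs o_3=1)
backtrack: best end state = 1; path = [1, 2, 1, 1]

path = [1, 2, 1, 1]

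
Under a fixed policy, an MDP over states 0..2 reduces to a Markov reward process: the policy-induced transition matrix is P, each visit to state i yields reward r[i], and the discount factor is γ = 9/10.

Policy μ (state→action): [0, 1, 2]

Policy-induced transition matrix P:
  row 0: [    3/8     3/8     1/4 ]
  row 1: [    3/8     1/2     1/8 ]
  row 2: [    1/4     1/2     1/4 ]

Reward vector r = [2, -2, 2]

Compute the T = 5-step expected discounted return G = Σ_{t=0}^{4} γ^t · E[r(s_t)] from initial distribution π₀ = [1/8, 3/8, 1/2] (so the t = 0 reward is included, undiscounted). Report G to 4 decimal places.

t=0: π = [0.1250, 0.3750, 0.5000], E[r] = 0.5000, γ^t·E[r] = 0.500000, running G = 0.500000
t=1: π = [0.3125, 0.4844, 0.2031], E[r] = 0.0625, γ^t·E[r] = 0.056250, running G = 0.556250
t=2: π = [0.3496, 0.4609, 0.1895], E[r] = 0.1563, γ^t·E[r] = 0.126563, running G = 0.682813
t=3: π = [0.3513, 0.4563, 0.1924], E[r] = 0.1748, γ^t·E[r] = 0.127433, running G = 0.810245
t=4: π = [0.3510, 0.4561, 0.1930], E[r] = 0.1757, γ^t·E[r] = 0.115250, running G = 0.925495

G = 0.9255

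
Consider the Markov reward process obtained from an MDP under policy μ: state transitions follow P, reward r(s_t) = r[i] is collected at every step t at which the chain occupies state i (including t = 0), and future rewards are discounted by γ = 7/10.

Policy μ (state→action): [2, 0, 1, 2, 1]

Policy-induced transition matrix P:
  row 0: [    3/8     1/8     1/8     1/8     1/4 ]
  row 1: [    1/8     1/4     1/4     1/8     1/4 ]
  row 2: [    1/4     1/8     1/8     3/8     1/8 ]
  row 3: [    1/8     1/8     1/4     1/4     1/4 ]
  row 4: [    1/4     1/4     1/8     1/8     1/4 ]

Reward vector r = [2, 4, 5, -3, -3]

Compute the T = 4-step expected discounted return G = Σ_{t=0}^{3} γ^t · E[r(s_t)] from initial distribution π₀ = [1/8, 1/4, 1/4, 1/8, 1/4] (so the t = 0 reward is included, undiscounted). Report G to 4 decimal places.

G = 2.5568

t=0: π = [0.1250, 0.2500, 0.2500, 0.1250, 0.2500], E[r] = 1.3750, γ^t·E[r] = 1.375000, running G = 1.375000
t=1: π = [0.2188, 0.1875, 0.1719, 0.2031, 0.2188], E[r] = 0.7813, γ^t·E[r] = 0.546875, running G = 1.921875
t=2: π = [0.2285, 0.1758, 0.1738, 0.1934, 0.2285], E[r] = 0.7637, γ^t·E[r] = 0.374199, running G = 2.296074
t=3: π = [0.2324, 0.1755, 0.1711, 0.1926, 0.2283], E[r] = 0.7600, γ^t·E[r] = 0.260683, running G = 2.556758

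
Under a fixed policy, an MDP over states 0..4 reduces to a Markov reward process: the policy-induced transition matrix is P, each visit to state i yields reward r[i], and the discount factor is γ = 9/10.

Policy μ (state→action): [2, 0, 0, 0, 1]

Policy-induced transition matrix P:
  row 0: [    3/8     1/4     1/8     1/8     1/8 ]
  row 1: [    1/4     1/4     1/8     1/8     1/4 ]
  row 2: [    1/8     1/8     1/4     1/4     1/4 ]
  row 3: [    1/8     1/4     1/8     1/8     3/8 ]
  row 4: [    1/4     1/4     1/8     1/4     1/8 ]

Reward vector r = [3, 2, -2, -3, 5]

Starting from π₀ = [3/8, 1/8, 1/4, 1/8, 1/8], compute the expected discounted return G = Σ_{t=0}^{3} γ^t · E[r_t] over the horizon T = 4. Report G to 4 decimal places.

G = 4.6084

t=0: π = [0.3750, 0.1250, 0.2500, 0.1250, 0.1250], E[r] = 1.1250, γ^t·E[r] = 1.125000, running G = 1.125000
t=1: π = [0.2500, 0.2188, 0.1563, 0.1719, 0.2031], E[r] = 1.3750, γ^t·E[r] = 1.237500, running G = 2.362500
t=2: π = [0.2402, 0.2305, 0.1445, 0.1699, 0.2148], E[r] = 1.4570, γ^t·E[r] = 1.180195, running G = 3.542695
t=3: π = [0.2407, 0.2319, 0.1431, 0.1699, 0.2144], E[r] = 1.4619, γ^t·E[r] = 1.065735, running G = 4.608431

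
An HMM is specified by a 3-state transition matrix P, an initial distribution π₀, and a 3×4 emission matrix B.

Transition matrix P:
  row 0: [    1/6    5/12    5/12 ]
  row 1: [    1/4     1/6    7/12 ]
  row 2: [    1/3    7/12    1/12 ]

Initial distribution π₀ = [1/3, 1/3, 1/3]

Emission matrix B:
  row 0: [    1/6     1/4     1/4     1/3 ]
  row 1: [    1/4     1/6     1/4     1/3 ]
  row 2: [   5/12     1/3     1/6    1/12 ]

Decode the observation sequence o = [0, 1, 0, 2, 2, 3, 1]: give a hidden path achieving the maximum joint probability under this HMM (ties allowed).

t=0: δ = [5.556e-02, 8.333e-02, 1.389e-01]  (obs o_0=0)
t=1: δ = [1.157e-02, 1.350e-02, 1.620e-02]  ψ = [2, 2, 1]  (obs o_1=1)
t=2: δ = [9.002e-04, 2.363e-03, 3.282e-03]  ψ = [2, 2, 1]  (obs o_2=0)
t=3: δ = [2.735e-04, 4.786e-04, 2.297e-04]  ψ = [2, 2, 1]  (obs o_3=2)
t=4: δ = [2.991e-05, 3.350e-05, 4.653e-05]  ψ = [1, 2, 1]  (obs o_4=2)
t=5: δ = [5.170e-06, 9.048e-06, 1.629e-06]  ψ = [2, 2, 1]  (obs o_5=3)
t=6: δ = [5.655e-07, 3.591e-07, 1.759e-06]  ψ = [1, 0, 1]  (obs o_6=1)
backtrack: best end state = 2; path = [2, 1, 2, 1, 2, 1, 2]

path = [2, 1, 2, 1, 2, 1, 2]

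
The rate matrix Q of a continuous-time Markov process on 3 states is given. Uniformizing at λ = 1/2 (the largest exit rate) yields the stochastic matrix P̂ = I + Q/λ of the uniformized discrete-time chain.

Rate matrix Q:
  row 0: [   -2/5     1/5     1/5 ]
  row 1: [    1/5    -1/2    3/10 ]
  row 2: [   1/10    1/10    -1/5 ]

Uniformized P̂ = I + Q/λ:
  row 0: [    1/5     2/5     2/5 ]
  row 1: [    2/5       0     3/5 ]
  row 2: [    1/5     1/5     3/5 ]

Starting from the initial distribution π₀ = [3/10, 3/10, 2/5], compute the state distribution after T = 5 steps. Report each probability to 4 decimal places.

π = [0.2415, 0.2068, 0.5518]

t=0: π = [0.3000, 0.3000, 0.4000]
t=1: π = [0.2600, 0.2000, 0.5400]
t=2: π = [0.2400, 0.2120, 0.5480]
t=3: π = [0.2424, 0.2056, 0.5520]
t=4: π = [0.2411, 0.2074, 0.5515]
t=5: π = [0.2415, 0.2068, 0.5518]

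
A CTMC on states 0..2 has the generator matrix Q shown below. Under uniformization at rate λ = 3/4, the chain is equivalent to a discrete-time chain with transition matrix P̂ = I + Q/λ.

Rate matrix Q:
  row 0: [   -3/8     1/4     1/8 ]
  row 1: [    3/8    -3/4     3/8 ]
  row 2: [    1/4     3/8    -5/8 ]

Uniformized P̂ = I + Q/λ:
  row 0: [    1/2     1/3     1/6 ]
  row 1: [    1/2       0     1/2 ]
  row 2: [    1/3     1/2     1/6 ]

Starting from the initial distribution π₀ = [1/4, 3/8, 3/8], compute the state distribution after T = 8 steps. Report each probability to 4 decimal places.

π = [0.4565, 0.2827, 0.2608]

t=0: π = [0.2500, 0.3750, 0.3750]
t=1: π = [0.4375, 0.2708, 0.2917]
t=2: π = [0.4514, 0.2917, 0.2569]
t=3: π = [0.4572, 0.2789, 0.2639]
t=4: π = [0.4560, 0.2843, 0.2596]
t=5: π = [0.4567, 0.2818, 0.2614]
t=6: π = [0.4564, 0.2830, 0.2606]
t=7: π = [0.4566, 0.2824, 0.2610]
t=8: π = [0.4565, 0.2827, 0.2608]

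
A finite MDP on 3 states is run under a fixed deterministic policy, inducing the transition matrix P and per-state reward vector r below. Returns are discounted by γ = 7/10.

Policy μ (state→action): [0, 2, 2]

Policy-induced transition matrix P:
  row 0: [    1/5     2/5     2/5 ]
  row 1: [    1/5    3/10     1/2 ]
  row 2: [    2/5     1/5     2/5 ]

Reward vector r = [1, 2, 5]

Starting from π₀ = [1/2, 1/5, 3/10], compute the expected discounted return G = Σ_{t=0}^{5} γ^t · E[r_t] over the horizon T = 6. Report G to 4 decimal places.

t=0: π = [0.5000, 0.2000, 0.3000], E[r] = 2.4000, γ^t·E[r] = 2.400000, running G = 2.400000
t=1: π = [0.2600, 0.3200, 0.4200], E[r] = 3.0000, γ^t·E[r] = 2.100000, running G = 4.500000
t=2: π = [0.2840, 0.2840, 0.4320], E[r] = 3.0120, γ^t·E[r] = 1.475880, running G = 5.975880
t=3: π = [0.2864, 0.2852, 0.4284], E[r] = 2.9988, γ^t·E[r] = 1.028588, running G = 7.004468
t=4: π = [0.2857, 0.2858, 0.4285], E[r] = 2.9999, γ^t·E[r] = 0.720271, running G = 7.724740
t=5: π = [0.2857, 0.2857, 0.4286], E[r] = 3.0000, γ^t·E[r] = 0.504216, running G = 8.228956

G = 8.2290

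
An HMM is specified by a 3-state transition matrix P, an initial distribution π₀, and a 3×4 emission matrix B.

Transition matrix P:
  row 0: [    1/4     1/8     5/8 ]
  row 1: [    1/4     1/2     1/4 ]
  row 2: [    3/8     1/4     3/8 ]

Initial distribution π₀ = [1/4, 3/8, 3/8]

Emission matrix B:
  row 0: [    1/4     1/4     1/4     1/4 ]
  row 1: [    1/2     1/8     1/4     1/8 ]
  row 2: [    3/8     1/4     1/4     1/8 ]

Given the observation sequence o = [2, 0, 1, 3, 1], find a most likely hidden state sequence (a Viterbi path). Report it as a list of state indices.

path = [1, 1, 2, 0, 2]

t=0: δ = [6.250e-02, 9.375e-02, 9.375e-02]  (obs o_0=2)
t=1: δ = [8.789e-03, 2.344e-02, 1.465e-02]  ψ = [2, 1, 0]  (obs o_1=0)
t=2: δ = [1.465e-03, 1.465e-03, 1.465e-03]  ψ = [1, 1, 1]  (obs o_2=1)
t=3: δ = [1.373e-04, 9.155e-05, 1.144e-04]  ψ = [2, 1, 0]  (obs o_3=3)
t=4: δ = [1.073e-05, 5.722e-06, 2.146e-05]  ψ = [2, 1, 0]  (obs o_4=1)
backtrack: best end state = 2; path = [1, 1, 2, 0, 2]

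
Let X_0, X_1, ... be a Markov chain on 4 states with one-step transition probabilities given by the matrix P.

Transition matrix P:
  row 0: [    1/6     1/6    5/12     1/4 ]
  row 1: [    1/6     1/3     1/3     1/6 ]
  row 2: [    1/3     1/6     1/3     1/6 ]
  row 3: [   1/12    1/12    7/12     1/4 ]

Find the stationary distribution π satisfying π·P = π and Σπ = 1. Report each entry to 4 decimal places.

Balance equations π_j = Σ_i π_i·P[i][j]:
  π_0 = 1/6·π_0 + 1/6·π_1 + 1/3·π_2 + 1/12·π_3
  π_1 = 1/6·π_0 + 1/3·π_1 + 1/6·π_2 + 1/12·π_3
  π_2 = 5/12·π_0 + 1/3·π_1 + 1/3·π_2 + 7/12·π_3
  normalize: π_0 + π_1 + π_2 + π_3 = 1
Solving the linear system gives exactly π = [85/392, 141/784, 45/112, 79/392].

π = [0.2168, 0.1798, 0.4018, 0.2015]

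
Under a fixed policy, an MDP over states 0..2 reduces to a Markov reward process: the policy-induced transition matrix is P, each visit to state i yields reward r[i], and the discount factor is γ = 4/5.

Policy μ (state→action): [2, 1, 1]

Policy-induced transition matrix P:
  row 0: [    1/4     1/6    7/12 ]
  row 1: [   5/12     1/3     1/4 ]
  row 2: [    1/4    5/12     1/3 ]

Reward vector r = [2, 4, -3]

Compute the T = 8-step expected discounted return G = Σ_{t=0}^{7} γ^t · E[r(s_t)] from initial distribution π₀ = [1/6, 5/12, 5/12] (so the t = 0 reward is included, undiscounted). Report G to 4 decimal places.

G = 3.2052

t=0: π = [0.1667, 0.4167, 0.4167], E[r] = 0.7500, γ^t·E[r] = 0.750000, running G = 0.750000
t=1: π = [0.3194, 0.3403, 0.3403], E[r] = 0.9792, γ^t·E[r] = 0.783333, running G = 1.533333
t=2: π = [0.3067, 0.3084, 0.3848], E[r] = 0.6927, γ^t·E[r] = 0.443333, running G = 1.976667
t=3: π = [0.3014, 0.3143, 0.3843], E[r] = 0.7070, γ^t·E[r] = 0.362000, running G = 2.338667
t=4: π = [0.3024, 0.3151, 0.3825], E[r] = 0.7178, γ^t·E[r] = 0.294000, running G = 2.632667
t=5: π = [0.3025, 0.3148, 0.3827], E[r] = 0.7163, γ^t·E[r] = 0.234711, running G = 2.867378
t=6: π = [0.3025, 0.3148, 0.3827], E[r] = 0.7160, γ^t·E[r] = 0.187684, running G = 3.055062
t=7: π = [0.3025, 0.3148, 0.3827], E[r] = 0.7160, γ^t·E[r] = 0.150166, running G = 3.205228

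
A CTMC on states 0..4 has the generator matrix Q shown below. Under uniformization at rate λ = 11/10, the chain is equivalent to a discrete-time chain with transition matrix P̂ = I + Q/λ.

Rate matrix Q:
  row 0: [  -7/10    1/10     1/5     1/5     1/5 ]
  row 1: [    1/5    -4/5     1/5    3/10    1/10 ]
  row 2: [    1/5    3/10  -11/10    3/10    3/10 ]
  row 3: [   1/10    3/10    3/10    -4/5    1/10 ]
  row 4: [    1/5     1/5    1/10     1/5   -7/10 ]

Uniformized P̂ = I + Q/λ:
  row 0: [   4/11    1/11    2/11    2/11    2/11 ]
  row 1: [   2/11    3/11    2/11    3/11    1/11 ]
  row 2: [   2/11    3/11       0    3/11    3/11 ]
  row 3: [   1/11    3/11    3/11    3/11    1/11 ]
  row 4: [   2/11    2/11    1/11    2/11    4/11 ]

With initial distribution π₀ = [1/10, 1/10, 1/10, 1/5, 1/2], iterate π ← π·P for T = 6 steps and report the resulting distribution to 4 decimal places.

t=0: π = [0.1000, 0.1000, 0.1000, 0.2000, 0.5000]
t=1: π = [0.1818, 0.2091, 0.1364, 0.2182, 0.2545]
t=2: π = [0.1950, 0.2165, 0.1537, 0.2331, 0.2017]
t=3: π = [0.1961, 0.2189, 0.1567, 0.2367, 0.1916]
t=4: π = [0.1960, 0.2197, 0.1574, 0.2375, 0.1895]
t=5: π = [0.1959, 0.2199, 0.1576, 0.2377, 0.1890]
t=6: π = [0.1958, 0.2199, 0.1576, 0.2377, 0.1889]

π = [0.1958, 0.2199, 0.1576, 0.2377, 0.1889]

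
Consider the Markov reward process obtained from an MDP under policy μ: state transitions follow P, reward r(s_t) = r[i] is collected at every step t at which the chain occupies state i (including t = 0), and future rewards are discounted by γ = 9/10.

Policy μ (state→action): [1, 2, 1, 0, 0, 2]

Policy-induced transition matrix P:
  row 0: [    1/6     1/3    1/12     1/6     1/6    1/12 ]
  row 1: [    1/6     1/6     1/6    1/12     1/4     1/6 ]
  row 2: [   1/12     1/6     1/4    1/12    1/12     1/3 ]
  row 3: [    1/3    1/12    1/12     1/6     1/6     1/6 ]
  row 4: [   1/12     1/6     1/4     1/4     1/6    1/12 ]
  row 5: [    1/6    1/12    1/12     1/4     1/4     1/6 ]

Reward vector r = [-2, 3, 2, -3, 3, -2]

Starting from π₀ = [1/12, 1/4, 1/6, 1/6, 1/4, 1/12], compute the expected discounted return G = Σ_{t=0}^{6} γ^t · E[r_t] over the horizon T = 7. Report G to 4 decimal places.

G = 1.8192

t=0: π = [0.0833, 0.2500, 0.1667, 0.1667, 0.2500, 0.0833], E[r] = 1.0000, γ^t·E[r] = 1.000000, running G = 1.000000
t=1: π = [0.1597, 0.1597, 0.1736, 0.1597, 0.1806, 0.1667], E[r] = 0.2361, γ^t·E[r] = 0.212500, running G = 1.212500
t=2: π = [0.1638, 0.1661, 0.1557, 0.1678, 0.1794, 0.1672], E[r] = 0.1823, γ^t·E[r] = 0.147656, running G = 1.360156
t=3: π = [0.1667, 0.1660, 0.1530, 0.1687, 0.1815, 0.1640], E[r] = 0.1809, γ^t·E[r] = 0.131871, running G = 1.492027
t=4: π = [0.1669, 0.1667, 0.1529, 0.1689, 0.1814, 0.1632], E[r] = 0.1835, γ^t·E[r] = 0.120406, running G = 1.612433
t=5: π = [0.1669, 0.1668, 0.1529, 0.1687, 0.1814, 0.1631], E[r] = 0.1842, γ^t·E[r] = 0.108773, running G = 1.721206
t=6: π = [0.1669, 0.1668, 0.1530, 0.1687, 0.1814, 0.1631], E[r] = 0.1844, γ^t·E[r] = 0.097985, running G = 1.819192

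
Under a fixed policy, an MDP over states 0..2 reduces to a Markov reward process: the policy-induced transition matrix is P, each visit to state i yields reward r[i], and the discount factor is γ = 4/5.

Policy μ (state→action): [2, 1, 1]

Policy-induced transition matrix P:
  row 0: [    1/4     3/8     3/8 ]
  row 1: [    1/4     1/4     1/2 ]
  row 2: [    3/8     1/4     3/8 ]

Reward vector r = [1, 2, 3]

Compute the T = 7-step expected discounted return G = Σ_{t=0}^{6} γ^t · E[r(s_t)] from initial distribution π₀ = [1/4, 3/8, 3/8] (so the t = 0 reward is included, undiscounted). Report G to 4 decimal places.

t=0: π = [0.2500, 0.3750, 0.3750], E[r] = 2.1250, γ^t·E[r] = 2.125000, running G = 2.125000
t=1: π = [0.2969, 0.2813, 0.4219], E[r] = 2.1250, γ^t·E[r] = 1.700000, running G = 3.825000
t=2: π = [0.3027, 0.2871, 0.4102], E[r] = 2.1074, γ^t·E[r] = 1.348750, running G = 5.173750
t=3: π = [0.3013, 0.2878, 0.4109], E[r] = 2.1096, γ^t·E[r] = 1.080125, running G = 6.253875
t=4: π = [0.3014, 0.2877, 0.4110], E[r] = 2.1096, γ^t·E[r] = 0.864100, running G = 7.117975
t=5: π = [0.3014, 0.2877, 0.4110], E[r] = 2.1096, γ^t·E[r] = 0.691269, running G = 7.809244
t=6: π = [0.3014, 0.2877, 0.4110], E[r] = 2.1096, γ^t·E[r] = 0.553016, running G = 8.362260

G = 8.3623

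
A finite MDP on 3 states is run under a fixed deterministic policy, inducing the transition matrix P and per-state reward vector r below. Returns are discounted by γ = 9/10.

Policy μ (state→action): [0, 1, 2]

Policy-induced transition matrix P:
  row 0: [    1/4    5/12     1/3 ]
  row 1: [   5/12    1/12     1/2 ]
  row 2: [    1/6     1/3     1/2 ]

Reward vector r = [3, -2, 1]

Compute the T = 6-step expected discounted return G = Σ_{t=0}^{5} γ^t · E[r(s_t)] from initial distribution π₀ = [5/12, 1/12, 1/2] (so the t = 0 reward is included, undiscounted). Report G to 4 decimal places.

G = 3.8551

t=0: π = [0.4167, 0.0833, 0.5000], E[r] = 1.5833, γ^t·E[r] = 1.583333, running G = 1.583333
t=1: π = [0.2222, 0.3472, 0.4306], E[r] = 0.4028, γ^t·E[r] = 0.362500, running G = 1.945833
t=2: π = [0.2720, 0.2650, 0.4630], E[r] = 0.7488, γ^t·E[r] = 0.606563, running G = 2.552396
t=3: π = [0.2556, 0.2897, 0.4547], E[r] = 0.6420, γ^t·E[r] = 0.468000, running G = 3.020396
t=4: π = [0.2604, 0.2822, 0.4574], E[r] = 0.6742, γ^t·E[r] = 0.442346, running G = 3.462742
t=5: π = [0.2589, 0.2845, 0.4566], E[r] = 0.6644, γ^t·E[r] = 0.392311, running G = 3.855053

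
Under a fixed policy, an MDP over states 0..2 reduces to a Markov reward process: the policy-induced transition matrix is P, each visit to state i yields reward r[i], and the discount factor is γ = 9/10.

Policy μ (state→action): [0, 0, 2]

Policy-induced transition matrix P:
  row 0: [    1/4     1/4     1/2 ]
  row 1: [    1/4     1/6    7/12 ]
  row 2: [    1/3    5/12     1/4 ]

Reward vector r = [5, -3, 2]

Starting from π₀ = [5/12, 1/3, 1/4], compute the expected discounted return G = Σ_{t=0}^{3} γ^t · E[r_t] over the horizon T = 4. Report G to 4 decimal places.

G = 5.0251

t=0: π = [0.4167, 0.3333, 0.2500], E[r] = 1.5833, γ^t·E[r] = 1.583333, running G = 1.583333
t=1: π = [0.2708, 0.2639, 0.4653], E[r] = 1.4931, γ^t·E[r] = 1.343750, running G = 2.927083
t=2: π = [0.2888, 0.3056, 0.4057], E[r] = 1.3385, γ^t·E[r] = 1.084219, running G = 4.011302
t=3: π = [0.2838, 0.2921, 0.4240], E[r] = 1.3907, γ^t·E[r] = 1.013801, running G = 5.025103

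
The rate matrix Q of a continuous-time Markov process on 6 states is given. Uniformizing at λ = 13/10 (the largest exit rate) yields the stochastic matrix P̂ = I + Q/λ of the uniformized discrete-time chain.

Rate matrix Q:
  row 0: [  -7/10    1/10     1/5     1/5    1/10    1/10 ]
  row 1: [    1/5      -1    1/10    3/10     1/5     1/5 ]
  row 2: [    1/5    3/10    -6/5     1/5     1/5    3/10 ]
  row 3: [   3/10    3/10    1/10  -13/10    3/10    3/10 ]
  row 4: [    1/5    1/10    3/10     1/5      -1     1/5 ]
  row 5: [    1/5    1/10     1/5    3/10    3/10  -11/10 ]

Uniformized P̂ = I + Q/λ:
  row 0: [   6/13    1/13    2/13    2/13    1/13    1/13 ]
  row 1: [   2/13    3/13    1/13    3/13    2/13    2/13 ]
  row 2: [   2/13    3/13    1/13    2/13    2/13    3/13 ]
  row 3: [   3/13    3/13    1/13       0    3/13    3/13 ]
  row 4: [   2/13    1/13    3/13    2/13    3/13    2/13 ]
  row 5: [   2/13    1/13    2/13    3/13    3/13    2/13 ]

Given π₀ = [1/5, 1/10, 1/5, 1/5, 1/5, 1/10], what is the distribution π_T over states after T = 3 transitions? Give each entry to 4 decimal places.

π = [0.2384, 0.1437, 0.1338, 0.1526, 0.1732, 0.1582]

t=0: π = [0.2000, 0.1000, 0.2000, 0.2000, 0.2000, 0.1000]
t=1: π = [0.2308, 0.1538, 0.1308, 0.1385, 0.1769, 0.1692]
t=2: π = [0.2355, 0.1420, 0.1349, 0.1574, 0.1734, 0.1568]
t=3: π = [0.2384, 0.1437, 0.1338, 0.1526, 0.1732, 0.1582]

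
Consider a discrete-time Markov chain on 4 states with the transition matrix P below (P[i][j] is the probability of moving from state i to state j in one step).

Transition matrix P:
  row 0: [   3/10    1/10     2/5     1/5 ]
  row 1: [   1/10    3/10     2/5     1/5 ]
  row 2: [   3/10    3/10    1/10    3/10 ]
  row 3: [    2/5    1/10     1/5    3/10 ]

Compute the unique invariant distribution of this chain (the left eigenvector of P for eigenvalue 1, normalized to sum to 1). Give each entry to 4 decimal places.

Balance equations π_j = Σ_i π_i·P[i][j]:
  π_0 = 3/10·π_0 + 1/10·π_1 + 3/10·π_2 + 2/5·π_3
  π_1 = 1/10·π_0 + 3/10·π_1 + 3/10·π_2 + 1/10·π_3
  π_2 = 2/5·π_0 + 2/5·π_1 + 1/10·π_2 + 1/5·π_3
  normalize: π_0 + π_1 + π_2 + π_3 = 1
Solving the linear system gives exactly π = [39/136, 183/952, 32/119, 30/119].

π = [0.2868, 0.1922, 0.2689, 0.2521]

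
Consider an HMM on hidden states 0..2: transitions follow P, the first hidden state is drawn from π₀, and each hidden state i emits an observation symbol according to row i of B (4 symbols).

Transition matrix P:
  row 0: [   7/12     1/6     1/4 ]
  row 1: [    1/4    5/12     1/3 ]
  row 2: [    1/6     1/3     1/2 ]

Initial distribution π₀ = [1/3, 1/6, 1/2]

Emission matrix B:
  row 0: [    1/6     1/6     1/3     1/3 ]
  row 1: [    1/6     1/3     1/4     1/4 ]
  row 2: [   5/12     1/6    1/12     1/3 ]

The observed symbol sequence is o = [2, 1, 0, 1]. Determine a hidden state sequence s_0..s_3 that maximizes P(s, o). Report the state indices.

path = [0, 0, 2, 1]

t=0: δ = [1.111e-01, 4.167e-02, 4.167e-02]  (obs o_0=2)
t=1: δ = [1.080e-02, 6.173e-03, 4.630e-03]  ψ = [0, 0, 0]  (obs o_1=1)
t=2: δ = [1.050e-03, 4.287e-04, 1.125e-03]  ψ = [0, 1, 0]  (obs o_2=0)
t=3: δ = [1.021e-04, 1.250e-04, 9.377e-05]  ψ = [0, 2, 2]  (obs o_3=1)
backtrack: best end state = 1; path = [0, 0, 2, 1]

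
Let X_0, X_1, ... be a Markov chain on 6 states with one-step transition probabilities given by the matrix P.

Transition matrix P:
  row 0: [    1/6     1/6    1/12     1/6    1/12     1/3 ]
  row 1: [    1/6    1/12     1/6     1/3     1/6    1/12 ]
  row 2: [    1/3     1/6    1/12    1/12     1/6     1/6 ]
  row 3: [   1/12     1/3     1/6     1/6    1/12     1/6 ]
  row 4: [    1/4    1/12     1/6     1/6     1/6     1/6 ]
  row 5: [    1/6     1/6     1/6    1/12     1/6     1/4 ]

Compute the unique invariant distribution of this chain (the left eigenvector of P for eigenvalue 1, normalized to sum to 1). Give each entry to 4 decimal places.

π = [0.1875, 0.1689, 0.1394, 0.1665, 0.1372, 0.2005]

Balance equations π_j = Σ_i π_i·P[i][j]:
  π_0 = 1/6·π_0 + 1/6·π_1 + 1/3·π_2 + 1/12·π_3 + 1/4·π_4 + 1/6·π_5
  π_1 = 1/6·π_0 + 1/12·π_1 + 1/6·π_2 + 1/3·π_3 + 1/12·π_4 + 1/6·π_5
  π_2 = 1/12·π_0 + 1/6·π_1 + 1/12·π_2 + 1/6·π_3 + 1/6·π_4 + 1/6·π_5
  π_3 = 1/6·π_0 + 1/3·π_1 + 1/12·π_2 + 1/6·π_3 + 1/6·π_4 + 1/12·π_5
  π_4 = 1/12·π_0 + 1/6·π_1 + 1/6·π_2 + 1/12·π_3 + 1/6·π_4 + 1/6·π_5
  normalize: π_0 + π_1 + π_2 + π_3 + π_4 + π_5 = 1
Solving the linear system gives exactly π = [49711/265180, 44791/265180, 36973/265180, 44149/265180, 7275/53036, 53181/265180].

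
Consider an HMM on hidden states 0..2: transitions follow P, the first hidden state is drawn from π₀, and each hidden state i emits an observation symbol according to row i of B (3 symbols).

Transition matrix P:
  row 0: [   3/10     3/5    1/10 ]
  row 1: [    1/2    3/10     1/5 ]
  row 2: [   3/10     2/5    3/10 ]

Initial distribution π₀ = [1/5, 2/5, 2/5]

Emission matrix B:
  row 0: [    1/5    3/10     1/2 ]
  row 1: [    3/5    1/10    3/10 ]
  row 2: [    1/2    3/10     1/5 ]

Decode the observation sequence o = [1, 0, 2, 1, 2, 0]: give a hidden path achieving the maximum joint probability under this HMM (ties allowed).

t=0: δ = [6.000e-02, 4.000e-02, 1.200e-01]  (obs o_0=1)
t=1: δ = [7.200e-03, 2.880e-02, 1.800e-02]  ψ = [2, 2, 2]  (obs o_1=0)
t=2: δ = [7.200e-03, 2.592e-03, 1.152e-03]  ψ = [1, 1, 1]  (obs o_2=2)
t=3: δ = [6.480e-04, 4.320e-04, 2.160e-04]  ψ = [0, 0, 0]  (obs o_3=1)
t=4: δ = [1.080e-04, 1.166e-04, 1.728e-05]  ψ = [1, 0, 1]  (obs o_4=2)
t=5: δ = [1.166e-05, 3.888e-05, 1.166e-05]  ψ = [1, 0, 1]  (obs o_5=0)
backtrack: best end state = 1; path = [2, 1, 0, 1, 0, 1]

path = [2, 1, 0, 1, 0, 1]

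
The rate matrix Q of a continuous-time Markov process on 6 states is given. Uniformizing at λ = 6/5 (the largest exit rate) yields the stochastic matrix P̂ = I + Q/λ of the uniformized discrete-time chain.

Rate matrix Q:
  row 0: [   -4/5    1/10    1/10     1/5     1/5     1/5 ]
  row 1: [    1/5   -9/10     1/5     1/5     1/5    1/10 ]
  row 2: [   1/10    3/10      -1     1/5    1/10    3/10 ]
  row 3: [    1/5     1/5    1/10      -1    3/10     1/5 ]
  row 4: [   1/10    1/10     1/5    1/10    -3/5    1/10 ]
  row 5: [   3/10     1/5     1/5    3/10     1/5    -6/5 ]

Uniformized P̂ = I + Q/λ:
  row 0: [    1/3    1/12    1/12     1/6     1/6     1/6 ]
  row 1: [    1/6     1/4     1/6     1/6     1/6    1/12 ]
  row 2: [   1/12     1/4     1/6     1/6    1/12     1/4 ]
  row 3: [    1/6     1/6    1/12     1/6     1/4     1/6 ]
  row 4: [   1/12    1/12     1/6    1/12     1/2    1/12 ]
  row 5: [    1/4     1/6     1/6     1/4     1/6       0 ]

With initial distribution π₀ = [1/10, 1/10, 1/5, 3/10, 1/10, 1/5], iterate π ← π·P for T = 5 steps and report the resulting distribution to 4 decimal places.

π = [0.1735, 0.1558, 0.1391, 0.1561, 0.2518, 0.1237]

t=0: π = [0.1000, 0.1000, 0.2000, 0.3000, 0.1000, 0.2000]
t=1: π = [0.1750, 0.1750, 0.1333, 0.1750, 0.2083, 0.1333]
t=2: π = [0.1785, 0.1604, 0.1375, 0.1604, 0.2396, 0.1236]
t=3: π = [0.1753, 0.1567, 0.1384, 0.1570, 0.2484, 0.1242]
t=4: π = [0.1740, 0.1559, 0.1390, 0.1563, 0.2510, 0.1237]
t=5: π = [0.1735, 0.1558, 0.1391, 0.1561, 0.2518, 0.1237]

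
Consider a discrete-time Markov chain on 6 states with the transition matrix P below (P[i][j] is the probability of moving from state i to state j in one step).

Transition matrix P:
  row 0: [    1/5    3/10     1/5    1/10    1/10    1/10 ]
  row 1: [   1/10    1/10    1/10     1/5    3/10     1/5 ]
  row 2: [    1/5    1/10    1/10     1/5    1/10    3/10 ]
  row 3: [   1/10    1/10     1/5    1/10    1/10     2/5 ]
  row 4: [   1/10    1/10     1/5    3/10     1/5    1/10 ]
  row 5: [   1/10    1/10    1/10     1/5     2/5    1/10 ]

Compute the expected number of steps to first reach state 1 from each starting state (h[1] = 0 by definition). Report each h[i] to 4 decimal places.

h = [6.1782, 0.0000, 7.7863, 7.9483, 7.9445, 7.9599]

First-step conditioning: h[1] = 0; for i ≠ 1, h[i] = 1 + Σ_k P[i][k]·h[k].
  h[0] = 1 + 1/5·h[0] + 1/5·h[2] + 1/10·h[3] + 1/10·h[4] + 1/10·h[5]
  h[2] = 1 + 1/5·h[0] + 1/10·h[2] + 1/5·h[3] + 1/10·h[4] + 3/10·h[5]
  h[3] = 1 + 1/10·h[0] + 1/5·h[2] + 1/10·h[3] + 1/10·h[4] + 2/5·h[5]
  h[4] = 1 + 1/10·h[0] + 1/5·h[2] + 3/10·h[3] + 1/5·h[4] + 1/10·h[5]
  h[5] = 1 + 1/10·h[0] + 1/10·h[2] + 1/5·h[3] + 2/5·h[4] + 1/10·h[5]
Solving the 5×5 linear system over states ≠ 1 gives exactly h = [16020/2593, 0, 20190/2593, 20610/2593, 20600/2593, 20640/2593] (h[1] = 0 is the target).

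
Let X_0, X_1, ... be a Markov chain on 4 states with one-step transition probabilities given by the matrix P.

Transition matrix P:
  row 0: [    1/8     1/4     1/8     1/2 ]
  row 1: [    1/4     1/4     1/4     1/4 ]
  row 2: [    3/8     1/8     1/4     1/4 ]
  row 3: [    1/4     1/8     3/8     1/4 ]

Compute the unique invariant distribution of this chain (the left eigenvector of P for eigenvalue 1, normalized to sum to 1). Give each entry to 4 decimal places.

Balance equations π_j = Σ_i π_i·P[i][j]:
  π_0 = 1/8·π_0 + 1/4·π_1 + 3/8·π_2 + 1/4·π_3
  π_1 = 1/4·π_0 + 1/4·π_1 + 1/8·π_2 + 1/8·π_3
  π_2 = 1/8·π_0 + 1/4·π_1 + 1/4·π_2 + 3/8·π_3
  normalize: π_0 + π_1 + π_2 + π_3 = 1
Solving the linear system gives exactly π = [73/291, 52/291, 25/97, 91/291].

π = [0.2509, 0.1787, 0.2577, 0.3127]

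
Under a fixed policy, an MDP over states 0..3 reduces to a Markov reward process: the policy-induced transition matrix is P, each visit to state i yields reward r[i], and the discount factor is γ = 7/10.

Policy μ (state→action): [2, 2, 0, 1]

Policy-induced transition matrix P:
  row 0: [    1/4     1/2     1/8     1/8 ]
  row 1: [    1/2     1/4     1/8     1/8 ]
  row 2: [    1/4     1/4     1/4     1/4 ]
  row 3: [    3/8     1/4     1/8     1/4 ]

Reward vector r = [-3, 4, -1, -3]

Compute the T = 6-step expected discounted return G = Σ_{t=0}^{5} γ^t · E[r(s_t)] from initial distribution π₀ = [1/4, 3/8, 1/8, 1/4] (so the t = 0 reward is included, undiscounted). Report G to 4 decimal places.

t=0: π = [0.2500, 0.3750, 0.1250, 0.2500], E[r] = -0.1250, γ^t·E[r] = -0.125000, running G = -0.125000
t=1: π = [0.3750, 0.3125, 0.1406, 0.1719], E[r] = -0.5313, γ^t·E[r] = -0.371875, running G = -0.496875
t=2: π = [0.3496, 0.3438, 0.1426, 0.1641], E[r] = -0.3086, γ^t·E[r] = -0.151211, running G = -0.648086
t=3: π = [0.3564, 0.3374, 0.1428, 0.1633], E[r] = -0.3525, γ^t·E[r] = -0.120921, running G = -0.769007
t=4: π = [0.3548, 0.3391, 0.1429, 0.1633], E[r] = -0.3405, γ^t·E[r] = -0.081758, running G = -0.850765
t=5: π = [0.3552, 0.3387, 0.1429, 0.1633], E[r] = -0.3434, γ^t·E[r] = -0.057723, running G = -0.908487

G = -0.9085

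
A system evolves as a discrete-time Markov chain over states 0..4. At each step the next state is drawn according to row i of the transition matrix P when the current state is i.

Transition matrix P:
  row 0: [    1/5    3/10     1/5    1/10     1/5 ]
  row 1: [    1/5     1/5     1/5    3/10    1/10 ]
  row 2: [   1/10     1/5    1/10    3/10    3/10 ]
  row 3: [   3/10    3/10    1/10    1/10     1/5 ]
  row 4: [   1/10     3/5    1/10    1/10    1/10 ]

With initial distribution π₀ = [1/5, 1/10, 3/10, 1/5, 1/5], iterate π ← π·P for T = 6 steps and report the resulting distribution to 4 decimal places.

π = [0.1874, 0.3048, 0.1492, 0.1909, 0.1677]

t=0: π = [0.2000, 0.1000, 0.3000, 0.2000, 0.2000]
t=1: π = [0.1700, 0.3200, 0.1300, 0.1800, 0.2000]
t=2: π = [0.1850, 0.3150, 0.1490, 0.1900, 0.1610]
t=3: π = [0.1880, 0.3019, 0.1500, 0.1928, 0.1673]
t=4: π = [0.1876, 0.3050, 0.1490, 0.1904, 0.1681]
t=5: π = [0.1873, 0.3050, 0.1493, 0.1908, 0.1676]
t=6: π = [0.1874, 0.3048, 0.1492, 0.1909, 0.1677]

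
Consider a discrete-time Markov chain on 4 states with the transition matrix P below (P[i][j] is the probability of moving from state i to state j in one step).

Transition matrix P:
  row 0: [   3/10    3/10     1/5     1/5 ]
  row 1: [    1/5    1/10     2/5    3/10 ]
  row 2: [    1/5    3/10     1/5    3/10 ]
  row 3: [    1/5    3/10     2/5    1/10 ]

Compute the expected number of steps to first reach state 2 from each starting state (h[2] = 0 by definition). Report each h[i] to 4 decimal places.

First-step conditioning: h[2] = 0; for i ≠ 2, h[i] = 1 + Σ_k P[i][k]·h[k].
  h[0] = 1 + 3/10·h[0] + 3/10·h[1] + 1/5·h[3]
  h[1] = 1 + 1/5·h[0] + 1/10·h[1] + 3/10·h[3]
  h[3] = 1 + 1/5·h[0] + 3/10·h[1] + 1/10·h[3]
Solving the 3×3 linear system over states ≠ 2 gives exactly h = [55/16, 45/16, 0, 45/16] (h[2] = 0 is the target).

h = [3.4375, 2.8125, 0.0000, 2.8125]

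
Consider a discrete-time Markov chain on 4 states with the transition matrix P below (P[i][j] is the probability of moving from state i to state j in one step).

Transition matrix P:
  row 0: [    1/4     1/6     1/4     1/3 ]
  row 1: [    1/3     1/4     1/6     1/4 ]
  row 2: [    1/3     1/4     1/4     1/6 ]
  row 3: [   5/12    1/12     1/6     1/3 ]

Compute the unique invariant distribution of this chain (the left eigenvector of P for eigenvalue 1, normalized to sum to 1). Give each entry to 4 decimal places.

π = [0.3295, 0.1753, 0.2118, 0.2834]

Balance equations π_j = Σ_i π_i·P[i][j]:
  π_0 = 1/4·π_0 + 1/3·π_1 + 1/3·π_2 + 5/12·π_3
  π_1 = 1/6·π_0 + 1/4·π_1 + 1/4·π_2 + 1/12·π_3
  π_2 = 1/4·π_0 + 1/6·π_1 + 1/4·π_2 + 1/6·π_3
  normalize: π_0 + π_1 + π_2 + π_3 = 1
Solving the linear system gives exactly π = [515/1563, 274/1563, 331/1563, 443/1563].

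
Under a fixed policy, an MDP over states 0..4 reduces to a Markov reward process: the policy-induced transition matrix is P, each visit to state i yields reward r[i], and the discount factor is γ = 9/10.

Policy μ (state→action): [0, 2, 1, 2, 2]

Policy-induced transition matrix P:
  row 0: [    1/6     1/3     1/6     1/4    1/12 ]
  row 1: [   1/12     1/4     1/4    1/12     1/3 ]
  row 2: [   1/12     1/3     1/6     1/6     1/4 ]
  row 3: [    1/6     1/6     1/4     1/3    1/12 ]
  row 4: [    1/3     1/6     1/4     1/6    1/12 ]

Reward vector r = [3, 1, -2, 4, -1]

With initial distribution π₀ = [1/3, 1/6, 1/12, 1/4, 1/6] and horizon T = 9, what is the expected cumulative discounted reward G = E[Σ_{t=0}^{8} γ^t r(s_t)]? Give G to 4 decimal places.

t=0: π = [0.3333, 0.1667, 0.0833, 0.2500, 0.1667], E[r] = 1.8333, γ^t·E[r] = 1.833333, running G = 1.833333
t=1: π = [0.1736, 0.2500, 0.2153, 0.2222, 0.1389], E[r] = 1.0903, γ^t·E[r] = 0.981250, running G = 2.814583
t=2: π = [0.1510, 0.2523, 0.2176, 0.1973, 0.1817], E[r] = 0.8779, γ^t·E[r] = 0.711094, running G = 3.525677
t=3: π = [0.1578, 0.2491, 0.2193, 0.1911, 0.1827], E[r] = 0.8657, γ^t·E[r] = 0.631125, running G = 4.156802
t=4: π = [0.1581, 0.2503, 0.2186, 0.1909, 0.1822], E[r] = 0.8688, γ^t·E[r] = 0.570035, running G = 4.726837
t=5: π = [0.1580, 0.2503, 0.2186, 0.1908, 0.1823], E[r] = 0.8678, γ^t·E[r] = 0.512439, running G = 5.239276
t=6: π = [0.1580, 0.2503, 0.2186, 0.1908, 0.1823], E[r] = 0.8677, γ^t·E[r] = 0.461147, running G = 5.700423
t=7: π = [0.1580, 0.2503, 0.2186, 0.1908, 0.1823], E[r] = 0.8677, γ^t·E[r] = 0.415037, running G = 6.115460
t=8: π = [0.1580, 0.2503, 0.2186, 0.1908, 0.1823], E[r] = 0.8677, γ^t·E[r] = 0.373532, running G = 6.488991

G = 6.4890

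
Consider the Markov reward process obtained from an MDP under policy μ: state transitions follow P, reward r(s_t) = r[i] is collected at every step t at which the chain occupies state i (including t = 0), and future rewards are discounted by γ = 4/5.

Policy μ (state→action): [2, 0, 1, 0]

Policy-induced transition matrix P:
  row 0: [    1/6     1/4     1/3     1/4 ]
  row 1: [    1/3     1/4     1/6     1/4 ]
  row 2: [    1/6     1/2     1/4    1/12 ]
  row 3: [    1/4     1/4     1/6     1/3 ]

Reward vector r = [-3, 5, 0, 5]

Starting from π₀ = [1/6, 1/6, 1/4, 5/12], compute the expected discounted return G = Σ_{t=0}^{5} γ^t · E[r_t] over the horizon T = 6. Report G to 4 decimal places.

t=0: π = [0.1667, 0.1667, 0.2500, 0.4167], E[r] = 2.4167, γ^t·E[r] = 2.416667, running G = 2.416667
t=1: π = [0.2292, 0.3125, 0.2153, 0.2431], E[r] = 2.0903, γ^t·E[r] = 1.672222, running G = 4.088889
t=2: π = [0.2390, 0.3038, 0.2228, 0.2344], E[r] = 1.9740, γ^t·E[r] = 1.263333, running G = 5.352222
t=3: π = [0.2368, 0.3057, 0.2251, 0.2324], E[r] = 1.9800, γ^t·E[r] = 1.013753, running G = 6.365975
t=4: π = [0.2370, 0.3063, 0.2249, 0.2319], E[r] = 1.9797, γ^t·E[r] = 0.810869, running G = 7.176844
t=5: π = [0.2370, 0.3062, 0.2249, 0.2318], E[r] = 1.9792, γ^t·E[r] = 0.648549, running G = 7.825394

G = 7.8254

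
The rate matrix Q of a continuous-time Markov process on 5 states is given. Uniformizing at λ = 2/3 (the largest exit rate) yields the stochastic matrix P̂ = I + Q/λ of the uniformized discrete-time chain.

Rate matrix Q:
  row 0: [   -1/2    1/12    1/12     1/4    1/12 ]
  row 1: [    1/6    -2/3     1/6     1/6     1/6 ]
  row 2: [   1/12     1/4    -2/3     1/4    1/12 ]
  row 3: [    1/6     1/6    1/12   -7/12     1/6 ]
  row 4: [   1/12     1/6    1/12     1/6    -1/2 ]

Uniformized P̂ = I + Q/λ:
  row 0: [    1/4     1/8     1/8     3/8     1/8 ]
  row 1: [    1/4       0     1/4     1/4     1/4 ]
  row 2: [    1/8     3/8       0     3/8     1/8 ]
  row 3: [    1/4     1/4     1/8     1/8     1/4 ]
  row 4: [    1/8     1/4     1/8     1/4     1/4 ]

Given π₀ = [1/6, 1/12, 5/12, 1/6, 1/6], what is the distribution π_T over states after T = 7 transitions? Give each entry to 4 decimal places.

t=0: π = [0.1667, 0.0833, 0.4167, 0.1667, 0.1667]
t=1: π = [0.1771, 0.2604, 0.0833, 0.3021, 0.1771]
t=2: π = [0.2174, 0.1732, 0.1471, 0.2448, 0.2174]
t=3: π = [0.2044, 0.1979, 0.1283, 0.2650, 0.2044]
t=4: π = [0.2084, 0.1910, 0.1337, 0.2585, 0.2084]
t=5: π = [0.2072, 0.1929, 0.1322, 0.2605, 0.2072]
t=6: π = [0.2076, 0.1924, 0.1326, 0.2599, 0.2076]
t=7: π = [0.2075, 0.1925, 0.1325, 0.2600, 0.2075]

π = [0.2075, 0.1925, 0.1325, 0.2600, 0.2075]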